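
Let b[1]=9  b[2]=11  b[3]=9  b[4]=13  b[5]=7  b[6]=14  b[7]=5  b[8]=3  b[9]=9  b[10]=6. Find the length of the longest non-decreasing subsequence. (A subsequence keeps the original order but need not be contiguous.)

4

Track the smallest tail for each achievable length (allowing ties):
9 → extends → [9]
11 → extends → [9, 11]
9 → replaces 11 → [9, 9]
13 → extends → [9, 9, 13]
7 → replaces 9 → [7, 9, 13]
14 → extends → [7, 9, 13, 14]
5 → replaces 7 → [5, 9, 13, 14]
3 → replaces 5 → [3, 9, 13, 14]
9 → replaces 13 → [3, 9, 9, 14]
6 → replaces 9 → [3, 6, 9, 14]
Four tails, so the longest non-decreasing subsequence has length 4 (e.g. 9, 11, 13, 14).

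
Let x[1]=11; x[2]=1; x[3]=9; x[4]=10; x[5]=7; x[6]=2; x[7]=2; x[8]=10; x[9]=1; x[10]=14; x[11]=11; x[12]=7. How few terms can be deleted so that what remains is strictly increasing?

Fewest deletions = n − (longest strictly increasing subsequence).
Patience tails:
11 → extends → [11]
1 → replaces 11 → [1]
9 → extends → [1, 9]
10 → extends → [1, 9, 10]
7 → replaces 9 → [1, 7, 10]
2 → replaces 7 → [1, 2, 10]
2 → already a tail → [1, 2, 10]
10 → already a tail → [1, 2, 10]
1 → already a tail → [1, 2, 10]
14 → extends → [1, 2, 10, 14]
11 → replaces 14 → [1, 2, 10, 11]
7 → replaces 10 → [1, 2, 7, 11]
Longest strictly increasing subsequence has length 4, so deletions = 12 − 4 = 8.

8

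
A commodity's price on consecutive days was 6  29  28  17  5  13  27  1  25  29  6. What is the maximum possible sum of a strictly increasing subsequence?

Let S[i] be the best sum of a strictly increasing subsequence ending at i:
i:      1  2  3  4  5  6  7  8  9 10 11
a[i]:   6 29 28 17  5 13 27  1 25 29  6
S:      6 35 34 23  5 19 50  1 48 79 11
Maximum is 79 (e.g. 6 + 17 + 27 + 29).

79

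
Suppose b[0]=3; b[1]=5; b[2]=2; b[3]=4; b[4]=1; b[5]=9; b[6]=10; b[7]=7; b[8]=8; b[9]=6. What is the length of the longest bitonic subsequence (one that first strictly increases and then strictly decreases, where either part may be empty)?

6

inc[i] = longest strictly increasing subsequence ending at i; dec[i] = longest strictly decreasing subsequence starting at i:
i:      0  1  2  3  4  5  6  7  8  9
b[i]:   3  5  2  4  1  9 10  7  8  6
inc:    1  2  1  2  1  3  4  3  4  3
dec:    3  3  2  2  1  3  3  2  2  1
Best peak at i=6 (value 10): inc=4, dec=3, length 4+3−1 = 6.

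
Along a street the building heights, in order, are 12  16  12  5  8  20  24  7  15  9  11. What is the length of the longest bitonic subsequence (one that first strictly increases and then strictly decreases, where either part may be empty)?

inc[i] = longest strictly increasing subsequence ending at i; dec[i] = longest strictly decreasing subsequence starting at i:
i:      1  2  3  4  5  6  7  8  9 10 11
a[i]:  12 16 12  5  8 20 24  7 15  9 11
inc:    1  2  1  1  2  3  4  2  3  3  4
dec:    3  4  3  1  2  3  3  1  2  1  1
Best peak at i=7 (value 24): inc=4, dec=3, length 4+3−1 = 6.

6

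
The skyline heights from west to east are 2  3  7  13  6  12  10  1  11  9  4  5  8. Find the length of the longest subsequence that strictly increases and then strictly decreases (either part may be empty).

inc[i] = longest strictly increasing subsequence ending at i; dec[i] = longest strictly decreasing subsequence starting at i:
i:      1  2  3  4  5  6  7  8  9 10 11 12 13
a[i]:   2  3  7 13  6 12 10  1 11  9  4  5  8
inc:    1  2  3  4  3  4  4  1  5  4  3  4  5
dec:    2  2  3  5  2  4  3  1  3  2  1  1  1
Best peak at i=4 (value 13): inc=4, dec=5, length 4+5−1 = 8.

8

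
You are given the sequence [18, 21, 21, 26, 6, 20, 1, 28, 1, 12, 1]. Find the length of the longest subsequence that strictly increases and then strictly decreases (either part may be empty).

inc[i] = longest strictly increasing subsequence ending at i; dec[i] = longest strictly decreasing subsequence starting at i:
i:      1  2  3  4  5  6  7  8  9 10 11
a[i]:  18 21 21 26  6 20  1 28  1 12  1
inc:    1  2  2  3  1  2  1  4  1  2  1
dec:    3  4  4  4  2  3  1  3  1  2  1
Best peak at i=4 (value 26): inc=3, dec=4, length 3+4−1 = 6.

6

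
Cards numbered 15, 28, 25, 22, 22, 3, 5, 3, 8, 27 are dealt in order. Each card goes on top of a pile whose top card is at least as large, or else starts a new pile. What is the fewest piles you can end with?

The minimum number of non-increasing subsequences covering a sequence equals the length of its longest strictly increasing subsequence.
LIS length is 4 (e.g. 3, 5, 8, 27), so 4 piles are needed.

4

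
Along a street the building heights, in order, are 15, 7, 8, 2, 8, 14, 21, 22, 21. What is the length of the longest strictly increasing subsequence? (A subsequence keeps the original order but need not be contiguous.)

5

Let dp[i] be the length of the longest such subsequence ending at index i:
i:      1  2  3  4  5  6  7  8  9
a[i]:  15  7  8  2  8 14 21 22 21
dp:     1  1  2  1  2  3  4  5  4
Maximum dp value is 5.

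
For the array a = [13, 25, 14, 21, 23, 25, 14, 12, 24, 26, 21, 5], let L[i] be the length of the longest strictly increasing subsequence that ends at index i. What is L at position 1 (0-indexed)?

2

dp[i] = 1 + max{dp[j] : j<i, a[j]<a[i]} (or 1 if no such j):
i:      0  1  2  3  4  5  6  7  8  9 10 11
a[i]:  13 25 14 21 23 25 14 12 24 26 21  5
dp:     1  2  2  3  4  5  2  1  5  6  3  1
At index 1 the value is 2.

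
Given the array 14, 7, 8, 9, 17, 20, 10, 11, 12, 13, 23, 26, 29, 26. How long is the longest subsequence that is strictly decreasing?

Let dp[i] be the longest strictly decreasing subsequence ending at i:
i:      1  2  3  4  5  6  7  8  9 10 11 12 13 14
a[i]:  14  7  8  9 17 20 10 11 12 13 23 26 29 26
dp:     1  2  2  2  1  1  2  2  2  2  1  1  1  2
Maximum is 2.

2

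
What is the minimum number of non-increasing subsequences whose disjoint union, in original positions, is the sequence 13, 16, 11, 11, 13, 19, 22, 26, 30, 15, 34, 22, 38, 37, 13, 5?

Place each on the leftmost legal pile:
13 → new pile 1 (tops now [13])
16 → new pile 2 (tops now [13, 16])
11 → pile 1 (tops now [11, 16])
11 → pile 1 (tops now [11, 16])
13 → pile 2 (tops now [11, 13])
19 → new pile 3 (tops now [11, 13, 19])
22 → new pile 4 (tops now [11, 13, 19, 22])
26 → new pile 5 (tops now [11, 13, 19, 22, 26])
30 → new pile 6 (tops now [11, 13, 19, 22, 26, 30])
15 → pile 3 (tops now [11, 13, 15, 22, 26, 30])
34 → new pile 7 (tops now [11, 13, 15, 22, 26, 30, 34])
22 → pile 4 (tops now [11, 13, 15, 22, 26, 30, 34])
38 → new pile 8 (tops now [11, 13, 15, 22, 26, 30, 34, 38])
37 → pile 8 (tops now [11, 13, 15, 22, 26, 30, 34, 37])
13 → pile 2 (tops now [11, 13, 15, 22, 26, 30, 34, 37])
5 → pile 1 (tops now [5, 13, 15, 22, 26, 30, 34, 37])
Eight piles.

8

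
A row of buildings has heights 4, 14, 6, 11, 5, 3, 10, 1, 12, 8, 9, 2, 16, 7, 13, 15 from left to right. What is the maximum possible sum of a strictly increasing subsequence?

Let S[i] be the best sum of a strictly increasing subsequence ending at i:
i:      1  2  3  4  5  6  7  8  9 10 11 12 13 14 15 16
a[i]:   4 14  6 11  5  3 10  1 12  8  9  2 16  7 13 15
S:      4 18 10 21  9  3 20  1 33 18 27  3 49 17 46 61
Maximum is 61 (e.g. 4 + 6 + 11 + 12 + 13 + 15).

61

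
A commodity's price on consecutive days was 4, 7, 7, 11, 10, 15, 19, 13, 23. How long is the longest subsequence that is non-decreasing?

Let dp[i] be the length of the longest such subsequence ending at index i:
i:      1  2  3  4  5  6  7  8  9
a[i]:   4  7  7 11 10 15 19 13 23
dp:     1  2  3  4  4  5  6  5  7
Maximum dp value is 7.

7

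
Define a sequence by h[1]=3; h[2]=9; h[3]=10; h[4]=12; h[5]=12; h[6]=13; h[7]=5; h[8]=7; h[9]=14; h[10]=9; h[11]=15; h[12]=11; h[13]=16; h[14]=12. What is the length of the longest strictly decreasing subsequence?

2

Negate each value so 'decreasing' becomes 'increasing', then run patience tails on the negated sequence:
-3 → extends → [-3]
-9 → replaces -3 → [-9]
-10 → replaces -9 → [-10]
-12 → replaces -10 → [-12]
-12 → already a tail → [-12]
-13 → replaces -12 → [-13]
-5 → extends → [-13, -5]
-7 → replaces -5 → [-13, -7]
-14 → replaces -13 → [-14, -7]
-9 → replaces -7 → [-14, -9]
-15 → replaces -14 → [-15, -9]
-11 → replaces -9 → [-15, -11]
-16 → replaces -15 → [-16, -11]
-12 → replaces -11 → [-16, -12]
Two tails, so the longest strictly decreasing subsequence of the original has length 2.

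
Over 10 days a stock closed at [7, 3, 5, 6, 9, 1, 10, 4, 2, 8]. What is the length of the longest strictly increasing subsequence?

Let dp[i] be the length of the longest such subsequence ending at index i:
i:      1  2  3  4  5  6  7  8  9 10
a[i]:   7  3  5  6  9  1 10  4  2  8
dp:     1  1  2  3  4  1  5  2  2  4
Maximum dp value is 5.

5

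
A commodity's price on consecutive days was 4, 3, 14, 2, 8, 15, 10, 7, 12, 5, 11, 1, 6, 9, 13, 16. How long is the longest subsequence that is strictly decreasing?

Let dp[i] be the longest strictly decreasing subsequence ending at i:
i:      1  2  3  4  5  6  7  8  9 10 11 12 13 14 15 16
a[i]:   4  3 14  2  8 15 10  7 12  5 11  1  6  9 13 16
dp:     1  2  1  3  2  1  2  3  2  4  3  5  4  4  2  1
Maximum is 5.

5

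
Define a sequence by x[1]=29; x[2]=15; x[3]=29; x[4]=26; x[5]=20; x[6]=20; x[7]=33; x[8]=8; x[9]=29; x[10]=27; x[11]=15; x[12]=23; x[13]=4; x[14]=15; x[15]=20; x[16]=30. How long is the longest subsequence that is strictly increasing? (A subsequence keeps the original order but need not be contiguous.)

4

Track the smallest tail for each achievable length (strict):
29 → extends → [29]
15 → replaces 29 → [15]
29 → extends → [15, 29]
26 → replaces 29 → [15, 26]
20 → replaces 26 → [15, 20]
20 → already a tail → [15, 20]
33 → extends → [15, 20, 33]
8 → replaces 15 → [8, 20, 33]
29 → replaces 33 → [8, 20, 29]
27 → replaces 29 → [8, 20, 27]
15 → replaces 20 → [8, 15, 27]
23 → replaces 27 → [8, 15, 23]
4 → replaces 8 → [4, 15, 23]
15 → already a tail → [4, 15, 23]
20 → replaces 23 → [4, 15, 20]
30 → extends → [4, 15, 20, 30]
Four tails, so the longest strictly increasing subsequence has length 4 (e.g. 15, 26, 29, 30).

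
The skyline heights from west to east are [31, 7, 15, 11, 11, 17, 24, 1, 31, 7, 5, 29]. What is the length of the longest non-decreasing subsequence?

Let dp[i] be the length of the longest such subsequence ending at index i:
i:      1  2  3  4  5  6  7  8  9 10 11 12
a[i]:  31  7 15 11 11 17 24  1 31  7  5 29
dp:     1  1  2  2  3  4  5  1  6  2  2  6
Maximum dp value is 6.

6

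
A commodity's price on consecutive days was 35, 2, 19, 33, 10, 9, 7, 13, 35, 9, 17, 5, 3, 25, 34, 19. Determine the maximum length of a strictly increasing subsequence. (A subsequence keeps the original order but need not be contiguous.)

6

Track the smallest tail for each achievable length (strict):
35 → extends → [35]
2 → replaces 35 → [2]
19 → extends → [2, 19]
33 → extends → [2, 19, 33]
10 → replaces 19 → [2, 10, 33]
9 → replaces 10 → [2, 9, 33]
7 → replaces 9 → [2, 7, 33]
13 → replaces 33 → [2, 7, 13]
35 → extends → [2, 7, 13, 35]
9 → replaces 13 → [2, 7, 9, 35]
17 → replaces 35 → [2, 7, 9, 17]
5 → replaces 7 → [2, 5, 9, 17]
3 → replaces 5 → [2, 3, 9, 17]
25 → extends → [2, 3, 9, 17, 25]
34 → extends → [2, 3, 9, 17, 25, 34]
19 → replaces 25 → [2, 3, 9, 17, 19, 34]
Six tails, so the longest strictly increasing subsequence has length 6 (e.g. 2, 10, 13, 17, 25, 34).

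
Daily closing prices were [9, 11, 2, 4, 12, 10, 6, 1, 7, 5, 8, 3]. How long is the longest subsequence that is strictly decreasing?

5

Let dp[i] be the longest strictly decreasing subsequence ending at i:
i:      1  2  3  4  5  6  7  8  9 10 11 12
a[i]:   9 11  2  4 12 10  6  1  7  5  8  3
dp:     1  1  2  2  1  2  3  4  3  4  3  5
Maximum is 5.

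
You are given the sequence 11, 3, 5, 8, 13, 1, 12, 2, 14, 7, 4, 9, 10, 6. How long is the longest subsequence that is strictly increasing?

Let dp[i] be the length of the longest such subsequence ending at index i:
i:      1  2  3  4  5  6  7  8  9 10 11 12 13 14
a[i]:  11  3  5  8 13  1 12  2 14  7  4  9 10  6
dp:     1  1  2  3  4  1  4  2  5  3  3  4  5  4
Maximum dp value is 5.

5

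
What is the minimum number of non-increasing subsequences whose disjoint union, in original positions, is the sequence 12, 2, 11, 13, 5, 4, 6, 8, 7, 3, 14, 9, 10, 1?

The minimum number of non-increasing subsequences covering a sequence equals the length of its longest strictly increasing subsequence.
LIS length is 6 (e.g. 2, 5, 6, 8, 9, 10), so 6 piles are needed.

6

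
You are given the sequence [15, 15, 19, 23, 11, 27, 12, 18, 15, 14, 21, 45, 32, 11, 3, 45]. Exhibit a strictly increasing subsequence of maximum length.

15, 19, 23, 27, 32, 45

Patience tails give the LIS length; then backtrack through the dp parents:
15 → extends → [15]
15 → already a tail → [15]
19 → extends → [15, 19]
23 → extends → [15, 19, 23]
11 → replaces 15 → [11, 19, 23]
27 → extends → [11, 19, 23, 27]
12 → replaces 19 → [11, 12, 23, 27]
18 → replaces 23 → [11, 12, 18, 27]
15 → replaces 18 → [11, 12, 15, 27]
14 → replaces 15 → [11, 12, 14, 27]
21 → replaces 27 → [11, 12, 14, 21]
45 → extends → [11, 12, 14, 21, 45]
32 → replaces 45 → [11, 12, 14, 21, 32]
11 → already a tail → [11, 12, 14, 21, 32]
3 → replaces 11 → [3, 12, 14, 21, 32]
45 → extends → [3, 12, 14, 21, 32, 45]
Length 6; one witness is 15, 19, 23, 27, 32, 45.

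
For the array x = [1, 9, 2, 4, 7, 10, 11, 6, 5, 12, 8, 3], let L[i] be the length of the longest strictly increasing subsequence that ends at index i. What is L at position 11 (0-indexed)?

3

dp[i] = 1 + max{dp[j] : j<i, x[j]<x[i]} (or 1 if no such j):
i:      0  1  2  3  4  5  6  7  8  9 10 11
x[i]:   1  9  2  4  7 10 11  6  5 12  8  3
dp:     1  2  2  3  4  5  6  4  4  7  5  3
At index 11 the value is 3.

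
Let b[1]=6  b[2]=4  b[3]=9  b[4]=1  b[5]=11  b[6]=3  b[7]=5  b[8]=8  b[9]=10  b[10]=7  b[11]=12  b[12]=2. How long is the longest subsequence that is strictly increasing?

Let dp[i] be the length of the longest such subsequence ending at index i:
i:      1  2  3  4  5  6  7  8  9 10 11 12
b[i]:   6  4  9  1 11  3  5  8 10  7 12  2
dp:     1  1  2  1  3  2  3  4  5  4  6  2
Maximum dp value is 6.

6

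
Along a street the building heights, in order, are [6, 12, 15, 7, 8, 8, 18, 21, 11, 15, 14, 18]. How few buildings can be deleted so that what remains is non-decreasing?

Fewest deletions = n − (longest non-decreasing subsequence).
i:      1  2  3  4  5  6  7  8  9 10 11 12
a[i]:   6 12 15  7  8  8 18 21 11 15 14 18
dp:     1  2  3  2  3  4  5  6  5  6  6  7
max dp = 7, so deletions = 12 − 7 = 5.

5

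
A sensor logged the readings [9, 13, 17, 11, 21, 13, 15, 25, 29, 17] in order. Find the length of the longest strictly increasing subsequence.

6

Track the smallest tail for each achievable length (strict):
9 → extends → [9]
13 → extends → [9, 13]
17 → extends → [9, 13, 17]
11 → replaces 13 → [9, 11, 17]
21 → extends → [9, 11, 17, 21]
13 → replaces 17 → [9, 11, 13, 21]
15 → replaces 21 → [9, 11, 13, 15]
25 → extends → [9, 11, 13, 15, 25]
29 → extends → [9, 11, 13, 15, 25, 29]
17 → replaces 25 → [9, 11, 13, 15, 17, 29]
Six tails, so the longest strictly increasing subsequence has length 6 (e.g. 9, 13, 17, 21, 25, 29).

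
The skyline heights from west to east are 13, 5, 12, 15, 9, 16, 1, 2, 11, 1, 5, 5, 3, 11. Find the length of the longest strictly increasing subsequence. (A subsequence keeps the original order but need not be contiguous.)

4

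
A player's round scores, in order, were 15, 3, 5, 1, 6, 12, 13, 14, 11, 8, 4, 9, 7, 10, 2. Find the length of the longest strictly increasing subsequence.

6

Let dp[i] be the length of the longest such subsequence ending at index i:
i:      1  2  3  4  5  6  7  8  9 10 11 12 13 14 15
a[i]:  15  3  5  1  6 12 13 14 11  8  4  9  7 10  2
dp:     1  1  2  1  3  4  5  6  4  4  2  5  4  6  2
Maximum dp value is 6.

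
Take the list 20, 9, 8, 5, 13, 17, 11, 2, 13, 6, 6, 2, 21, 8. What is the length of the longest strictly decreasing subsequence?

5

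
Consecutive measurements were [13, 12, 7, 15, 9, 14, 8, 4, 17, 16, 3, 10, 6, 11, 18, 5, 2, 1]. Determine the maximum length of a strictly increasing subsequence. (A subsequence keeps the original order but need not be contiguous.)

Let dp[i] be the length of the longest such subsequence ending at index i:
i:      1  2  3  4  5  6  7  8  9 10 11 12 13 14 15 16 17 18
a[i]:  13 12  7 15  9 14  8  4 17 16  3 10  6 11 18  5  2  1
dp:     1  1  1  2  2  3  2  1  4  4  1  3  2  4  5  2  1  1
Maximum dp value is 5.

5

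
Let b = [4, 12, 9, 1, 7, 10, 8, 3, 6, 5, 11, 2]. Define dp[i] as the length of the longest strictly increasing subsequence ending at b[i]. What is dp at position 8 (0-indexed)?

dp[i] = 1 + max{dp[j] : j<i, b[j]<b[i]} (or 1 if no such j):
i:      0  1  2  3  4  5  6  7  8  9 10 11
b[i]:   4 12  9  1  7 10  8  3  6  5 11  2
dp:     1  2  2  1  2  3  3  2  3  3  4  2
At index 8 the value is 3.

3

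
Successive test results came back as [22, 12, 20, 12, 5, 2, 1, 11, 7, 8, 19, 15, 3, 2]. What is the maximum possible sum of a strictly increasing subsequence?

Let S[i] be the best sum of a strictly increasing subsequence ending at i:
i:      1  2  3  4  5  6  7  8  9 10 11 12 13 14
a[i]:  22 12 20 12  5  2  1 11  7  8 19 15  3  2
S:     22 12 32 12  5  2  1 16 12 20 39 35  5  3
Maximum is 39 (e.g. 5 + 7 + 8 + 19).

39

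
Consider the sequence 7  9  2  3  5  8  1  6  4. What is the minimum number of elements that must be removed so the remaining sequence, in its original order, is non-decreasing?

Fewest deletions = n − (longest non-decreasing subsequence).
i:     1 2 3 4 5 6 7 8 9
a[i]:  7 9 2 3 5 8 1 6 4
dp:    1 2 1 2 3 4 1 4 3
max dp = 4, so deletions = 9 − 4 = 5.

5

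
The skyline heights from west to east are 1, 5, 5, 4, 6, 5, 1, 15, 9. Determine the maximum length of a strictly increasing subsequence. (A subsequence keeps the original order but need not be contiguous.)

4

Let dp[i] be the length of the longest such subsequence ending at index i:
i:      1  2  3  4  5  6  7  8  9
a[i]:   1  5  5  4  6  5  1 15  9
dp:     1  2  2  2  3  3  1  4  4
Maximum dp value is 4.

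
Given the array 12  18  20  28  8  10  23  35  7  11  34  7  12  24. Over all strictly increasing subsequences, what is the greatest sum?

113

Let S[i] be the best sum of a strictly increasing subsequence ending at i:
i:       1   2   3   4   5   6   7   8   9  10  11  12  13  14
a[i]:   12  18  20  28   8  10  23  35   7  11  34   7  12  24
S:      12  30  50  78   8  18  73 113   7  29 112   7  41  97
Maximum is 113 (e.g. 12 + 18 + 20 + 28 + 35).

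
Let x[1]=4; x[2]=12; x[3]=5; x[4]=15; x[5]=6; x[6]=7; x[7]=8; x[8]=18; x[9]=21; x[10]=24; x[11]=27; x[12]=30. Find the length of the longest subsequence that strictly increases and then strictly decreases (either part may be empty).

10

inc[i] = longest strictly increasing subsequence ending at i; dec[i] = longest strictly decreasing subsequence starting at i:
i:      1  2  3  4  5  6  7  8  9 10 11 12
x[i]:   4 12  5 15  6  7  8 18 21 24 27 30
inc:    1  2  2  3  3  4  5  6  7  8  9 10
dec:    1  2  1  2  1  1  1  1  1  1  1  1
Best peak at i=12 (value 30): inc=10, dec=1, length 10+1−1 = 10.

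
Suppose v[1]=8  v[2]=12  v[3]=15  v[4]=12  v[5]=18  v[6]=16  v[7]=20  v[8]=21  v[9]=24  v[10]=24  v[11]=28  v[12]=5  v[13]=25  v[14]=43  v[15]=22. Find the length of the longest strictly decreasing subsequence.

Let dp[i] be the longest strictly decreasing subsequence ending at i:
i:      1  2  3  4  5  6  7  8  9 10 11 12 13 14 15
v[i]:   8 12 15 12 18 16 20 21 24 24 28  5 25 43 22
dp:     1  1  1  2  1  2  1  1  1  1  1  3  2  1  3
Maximum is 3.

3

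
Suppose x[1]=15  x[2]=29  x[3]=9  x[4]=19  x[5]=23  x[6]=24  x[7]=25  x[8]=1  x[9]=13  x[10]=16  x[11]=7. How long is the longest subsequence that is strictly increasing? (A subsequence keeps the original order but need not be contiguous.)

Let dp[i] be the length of the longest such subsequence ending at index i:
i:      1  2  3  4  5  6  7  8  9 10 11
x[i]:  15 29  9 19 23 24 25  1 13 16  7
dp:     1  2  1  2  3  4  5  1  2  3  2
Maximum dp value is 5.

5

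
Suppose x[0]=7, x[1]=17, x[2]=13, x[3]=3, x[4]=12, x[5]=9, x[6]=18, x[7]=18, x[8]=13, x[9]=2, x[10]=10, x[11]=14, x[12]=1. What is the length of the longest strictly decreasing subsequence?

6

Let dp[i] be the longest strictly decreasing subsequence ending at i:
i:      0  1  2  3  4  5  6  7  8  9 10 11 12
x[i]:   7 17 13  3 12  9 18 18 13  2 10 14  1
dp:     1  1  2  3  3  4  1  1  2  5  4  2  6
Maximum is 6.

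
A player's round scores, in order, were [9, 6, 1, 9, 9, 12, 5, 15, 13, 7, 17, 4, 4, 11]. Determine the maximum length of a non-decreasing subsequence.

Track the smallest tail for each achievable length (allowing ties):
9 → extends → [9]
6 → replaces 9 → [6]
1 → replaces 6 → [1]
9 → extends → [1, 9]
9 → extends → [1, 9, 9]
12 → extends → [1, 9, 9, 12]
5 → replaces 9 → [1, 5, 9, 12]
15 → extends → [1, 5, 9, 12, 15]
13 → replaces 15 → [1, 5, 9, 12, 13]
7 → replaces 9 → [1, 5, 7, 12, 13]
17 → extends → [1, 5, 7, 12, 13, 17]
4 → replaces 5 → [1, 4, 7, 12, 13, 17]
4 → replaces 7 → [1, 4, 4, 12, 13, 17]
11 → replaces 12 → [1, 4, 4, 11, 13, 17]
Six tails, so the longest non-decreasing subsequence has length 6 (e.g. 9, 9, 9, 12, 15, 17).

6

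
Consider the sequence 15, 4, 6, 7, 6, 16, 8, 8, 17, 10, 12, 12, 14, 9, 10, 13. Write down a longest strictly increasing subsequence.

Patience tails give the LIS length; then backtrack through the dp parents:
15 → extends → [15]
4 → replaces 15 → [4]
6 → extends → [4, 6]
7 → extends → [4, 6, 7]
6 → already a tail → [4, 6, 7]
16 → extends → [4, 6, 7, 16]
8 → replaces 16 → [4, 6, 7, 8]
8 → already a tail → [4, 6, 7, 8]
17 → extends → [4, 6, 7, 8, 17]
10 → replaces 17 → [4, 6, 7, 8, 10]
12 → extends → [4, 6, 7, 8, 10, 12]
12 → already a tail → [4, 6, 7, 8, 10, 12]
14 → extends → [4, 6, 7, 8, 10, 12, 14]
9 → replaces 10 → [4, 6, 7, 8, 9, 12, 14]
10 → replaces 12 → [4, 6, 7, 8, 9, 10, 14]
13 → replaces 14 → [4, 6, 7, 8, 9, 10, 13]
Length 7; one witness is 4, 6, 7, 8, 10, 12, 14.

4, 6, 7, 8, 10, 12, 14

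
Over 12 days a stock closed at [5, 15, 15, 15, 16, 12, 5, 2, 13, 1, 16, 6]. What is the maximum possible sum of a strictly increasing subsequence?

46

Let S[i] be the best sum of a strictly increasing subsequence ending at i:
i:      1  2  3  4  5  6  7  8  9 10 11 12
a[i]:   5 15 15 15 16 12  5  2 13  1 16  6
S:      5 20 20 20 36 17  5  2 30  1 46 11
Maximum is 46 (e.g. 5 + 12 + 13 + 16).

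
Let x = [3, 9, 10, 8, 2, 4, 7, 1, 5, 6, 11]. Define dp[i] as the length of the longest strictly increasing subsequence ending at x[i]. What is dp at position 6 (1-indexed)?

2

dp[i] = 1 + max{dp[j] : j<i, x[j]<x[i]} (or 1 if no such j):
i:      1  2  3  4  5  6  7  8  9 10 11
x[i]:   3  9 10  8  2  4  7  1  5  6 11
dp:     1  2  3  2  1  2  3  1  3  4  5
At index 6 the value is 2.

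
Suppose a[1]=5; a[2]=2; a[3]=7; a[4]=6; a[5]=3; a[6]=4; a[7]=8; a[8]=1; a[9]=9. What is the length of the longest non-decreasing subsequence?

Track the smallest tail for each achievable length (allowing ties):
5 → extends → [5]
2 → replaces 5 → [2]
7 → extends → [2, 7]
6 → replaces 7 → [2, 6]
3 → replaces 6 → [2, 3]
4 → extends → [2, 3, 4]
8 → extends → [2, 3, 4, 8]
1 → replaces 2 → [1, 3, 4, 8]
9 → extends → [1, 3, 4, 8, 9]
Five tails, so the longest non-decreasing subsequence has length 5 (e.g. 2, 3, 4, 8, 9).

5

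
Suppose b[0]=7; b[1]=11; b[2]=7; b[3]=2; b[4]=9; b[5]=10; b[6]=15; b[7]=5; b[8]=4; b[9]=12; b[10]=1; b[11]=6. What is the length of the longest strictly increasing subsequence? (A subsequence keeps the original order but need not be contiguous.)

Let dp[i] be the length of the longest such subsequence ending at index i:
i:      0  1  2  3  4  5  6  7  8  9 10 11
b[i]:   7 11  7  2  9 10 15  5  4 12  1  6
dp:     1  2  1  1  2  3  4  2  2  4  1  3
Maximum dp value is 4.

4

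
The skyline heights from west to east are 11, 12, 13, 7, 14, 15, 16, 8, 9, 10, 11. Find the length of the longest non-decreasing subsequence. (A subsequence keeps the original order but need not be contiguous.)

Track the smallest tail for each achievable length (allowing ties):
11 → extends → [11]
12 → extends → [11, 12]
13 → extends → [11, 12, 13]
7 → replaces 11 → [7, 12, 13]
14 → extends → [7, 12, 13, 14]
15 → extends → [7, 12, 13, 14, 15]
16 → extends → [7, 12, 13, 14, 15, 16]
8 → replaces 12 → [7, 8, 13, 14, 15, 16]
9 → replaces 13 → [7, 8, 9, 14, 15, 16]
10 → replaces 14 → [7, 8, 9, 10, 15, 16]
11 → replaces 15 → [7, 8, 9, 10, 11, 16]
Six tails, so the longest non-decreasing subsequence has length 6 (e.g. 11, 12, 13, 14, 15, 16).

6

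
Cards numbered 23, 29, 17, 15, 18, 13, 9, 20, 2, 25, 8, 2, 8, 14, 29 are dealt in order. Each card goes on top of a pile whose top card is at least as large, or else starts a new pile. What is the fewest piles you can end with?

Place each on the leftmost legal pile:
23 → new pile 1 (tops now [23])
29 → new pile 2 (tops now [23, 29])
17 → pile 1 (tops now [17, 29])
15 → pile 1 (tops now [15, 29])
18 → pile 2 (tops now [15, 18])
13 → pile 1 (tops now [13, 18])
9 → pile 1 (tops now [9, 18])
20 → new pile 3 (tops now [9, 18, 20])
2 → pile 1 (tops now [2, 18, 20])
25 → new pile 4 (tops now [2, 18, 20, 25])
8 → pile 2 (tops now [2, 8, 20, 25])
2 → pile 1 (tops now [2, 8, 20, 25])
8 → pile 2 (tops now [2, 8, 20, 25])
14 → pile 3 (tops now [2, 8, 14, 25])
29 → new pile 5 (tops now [2, 8, 14, 25, 29])
Five piles.

5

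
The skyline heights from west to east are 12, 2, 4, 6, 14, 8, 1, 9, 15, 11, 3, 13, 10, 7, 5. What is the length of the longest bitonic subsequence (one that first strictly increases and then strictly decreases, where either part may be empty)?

inc[i] = longest strictly increasing subsequence ending at i; dec[i] = longest strictly decreasing subsequence starting at i:
i:      1  2  3  4  5  6  7  8  9 10 11 12 13 14 15
a[i]:  12  2  4  6 14  8  1  9 15 11  3 13 10  7  5
inc:    1  1  2  3  4  4  1  5  6  6  2  7  6  4  3
dec:    5  2  2  2  5  3  1  3  5  4  1  4  3  2  1
Best peak at i=9 (value 15): inc=6, dec=5, length 6+5−1 = 10.

10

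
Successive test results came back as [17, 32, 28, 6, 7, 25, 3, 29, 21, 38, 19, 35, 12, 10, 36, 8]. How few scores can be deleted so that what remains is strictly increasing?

10

Fewest deletions = n − (longest strictly increasing subsequence).
Patience tails:
17 → extends → [17]
32 → extends → [17, 32]
28 → replaces 32 → [17, 28]
6 → replaces 17 → [6, 28]
7 → replaces 28 → [6, 7]
25 → extends → [6, 7, 25]
3 → replaces 6 → [3, 7, 25]
29 → extends → [3, 7, 25, 29]
21 → replaces 25 → [3, 7, 21, 29]
38 → extends → [3, 7, 21, 29, 38]
19 → replaces 21 → [3, 7, 19, 29, 38]
35 → replaces 38 → [3, 7, 19, 29, 35]
12 → replaces 19 → [3, 7, 12, 29, 35]
10 → replaces 12 → [3, 7, 10, 29, 35]
36 → extends → [3, 7, 10, 29, 35, 36]
8 → replaces 10 → [3, 7, 8, 29, 35, 36]
Longest strictly increasing subsequence has length 6, so deletions = 16 − 6 = 10.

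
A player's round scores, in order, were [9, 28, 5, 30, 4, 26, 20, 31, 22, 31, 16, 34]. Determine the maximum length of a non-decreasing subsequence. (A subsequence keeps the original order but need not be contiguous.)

6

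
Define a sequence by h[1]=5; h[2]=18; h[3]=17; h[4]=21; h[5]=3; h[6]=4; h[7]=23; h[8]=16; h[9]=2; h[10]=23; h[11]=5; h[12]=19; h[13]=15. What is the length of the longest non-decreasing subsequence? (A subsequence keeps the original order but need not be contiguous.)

5

Let dp[i] be the length of the longest such subsequence ending at index i:
i:      1  2  3  4  5  6  7  8  9 10 11 12 13
h[i]:   5 18 17 21  3  4 23 16  2 23  5 19 15
dp:     1  2  2  3  1  2  4  3  1  5  3  4  4
Maximum dp value is 5.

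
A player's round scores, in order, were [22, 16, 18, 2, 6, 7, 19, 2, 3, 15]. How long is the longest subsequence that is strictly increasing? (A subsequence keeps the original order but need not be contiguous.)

4

Let dp[i] be the length of the longest such subsequence ending at index i:
i:      1  2  3  4  5  6  7  8  9 10
a[i]:  22 16 18  2  6  7 19  2  3 15
dp:     1  1  2  1  2  3  4  1  2  4
Maximum dp value is 4.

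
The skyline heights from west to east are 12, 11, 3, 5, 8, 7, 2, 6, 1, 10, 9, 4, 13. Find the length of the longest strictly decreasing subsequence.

Negate each value so 'decreasing' becomes 'increasing', then run patience tails on the negated sequence:
-12 → extends → [-12]
-11 → extends → [-12, -11]
-3 → extends → [-12, -11, -3]
-5 → replaces -3 → [-12, -11, -5]
-8 → replaces -5 → [-12, -11, -8]
-7 → extends → [-12, -11, -8, -7]
-2 → extends → [-12, -11, -8, -7, -2]
-6 → replaces -2 → [-12, -11, -8, -7, -6]
-1 → extends → [-12, -11, -8, -7, -6, -1]
-10 → replaces -8 → [-12, -11, -10, -7, -6, -1]
-9 → replaces -7 → [-12, -11, -10, -9, -6, -1]
-4 → replaces -1 → [-12, -11, -10, -9, -6, -4]
-13 → replaces -12 → [-13, -11, -10, -9, -6, -4]
Six tails, so the longest strictly decreasing subsequence of the original has length 6.

6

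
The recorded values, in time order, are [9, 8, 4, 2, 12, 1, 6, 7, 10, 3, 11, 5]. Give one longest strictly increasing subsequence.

Patience tails give the LIS length; then backtrack through the dp parents:
9 → extends → [9]
8 → replaces 9 → [8]
4 → replaces 8 → [4]
2 → replaces 4 → [2]
12 → extends → [2, 12]
1 → replaces 2 → [1, 12]
6 → replaces 12 → [1, 6]
7 → extends → [1, 6, 7]
10 → extends → [1, 6, 7, 10]
3 → replaces 6 → [1, 3, 7, 10]
11 → extends → [1, 3, 7, 10, 11]
5 → replaces 7 → [1, 3, 5, 10, 11]
Length 5; one witness is 4, 6, 7, 10, 11.

4, 6, 7, 10, 11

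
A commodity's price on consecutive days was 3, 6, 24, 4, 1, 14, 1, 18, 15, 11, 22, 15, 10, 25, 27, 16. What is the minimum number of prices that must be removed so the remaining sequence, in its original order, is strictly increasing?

9

Fewest deletions = n − (longest strictly increasing subsequence).
Patience tails:
3 → extends → [3]
6 → extends → [3, 6]
24 → extends → [3, 6, 24]
4 → replaces 6 → [3, 4, 24]
1 → replaces 3 → [1, 4, 24]
14 → replaces 24 → [1, 4, 14]
1 → already a tail → [1, 4, 14]
18 → extends → [1, 4, 14, 18]
15 → replaces 18 → [1, 4, 14, 15]
11 → replaces 14 → [1, 4, 11, 15]
22 → extends → [1, 4, 11, 15, 22]
15 → already a tail → [1, 4, 11, 15, 22]
10 → replaces 11 → [1, 4, 10, 15, 22]
25 → extends → [1, 4, 10, 15, 22, 25]
27 → extends → [1, 4, 10, 15, 22, 25, 27]
16 → replaces 22 → [1, 4, 10, 15, 16, 25, 27]
Longest strictly increasing subsequence has length 7, so deletions = 16 − 7 = 9.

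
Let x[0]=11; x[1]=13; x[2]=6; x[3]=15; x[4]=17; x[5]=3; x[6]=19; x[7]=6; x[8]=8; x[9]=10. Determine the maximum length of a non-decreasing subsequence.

Track the smallest tail for each achievable length (allowing ties):
11 → extends → [11]
13 → extends → [11, 13]
6 → replaces 11 → [6, 13]
15 → extends → [6, 13, 15]
17 → extends → [6, 13, 15, 17]
3 → replaces 6 → [3, 13, 15, 17]
19 → extends → [3, 13, 15, 17, 19]
6 → replaces 13 → [3, 6, 15, 17, 19]
8 → replaces 15 → [3, 6, 8, 17, 19]
10 → replaces 17 → [3, 6, 8, 10, 19]
Five tails, so the longest non-decreasing subsequence has length 5 (e.g. 11, 13, 15, 17, 19).

5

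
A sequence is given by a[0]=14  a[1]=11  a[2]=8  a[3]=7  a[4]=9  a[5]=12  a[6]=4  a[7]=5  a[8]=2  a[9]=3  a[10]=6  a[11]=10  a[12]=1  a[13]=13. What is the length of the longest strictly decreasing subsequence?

Negate each value so 'decreasing' becomes 'increasing', then run patience tails on the negated sequence:
-14 → extends → [-14]
-11 → extends → [-14, -11]
-8 → extends → [-14, -11, -8]
-7 → extends → [-14, -11, -8, -7]
-9 → replaces -8 → [-14, -11, -9, -7]
-12 → replaces -11 → [-14, -12, -9, -7]
-4 → extends → [-14, -12, -9, -7, -4]
-5 → replaces -4 → [-14, -12, -9, -7, -5]
-2 → extends → [-14, -12, -9, -7, -5, -2]
-3 → replaces -2 → [-14, -12, -9, -7, -5, -3]
-6 → replaces -5 → [-14, -12, -9, -7, -6, -3]
-10 → replaces -9 → [-14, -12, -10, -7, -6, -3]
-1 → extends → [-14, -12, -10, -7, -6, -3, -1]
-13 → replaces -12 → [-14, -13, -10, -7, -6, -3, -1]
Seven tails, so the longest strictly decreasing subsequence of the original has length 7.

7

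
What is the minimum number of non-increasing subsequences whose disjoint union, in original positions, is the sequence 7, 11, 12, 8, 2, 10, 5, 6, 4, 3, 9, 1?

Place each on the leftmost legal pile:
7 → new pile 1 (tops now [7])
11 → new pile 2 (tops now [7, 11])
12 → new pile 3 (tops now [7, 11, 12])
8 → pile 2 (tops now [7, 8, 12])
2 → pile 1 (tops now [2, 8, 12])
10 → pile 3 (tops now [2, 8, 10])
5 → pile 2 (tops now [2, 5, 10])
6 → pile 3 (tops now [2, 5, 6])
4 → pile 2 (tops now [2, 4, 6])
3 → pile 2 (tops now [2, 3, 6])
9 → new pile 4 (tops now [2, 3, 6, 9])
1 → pile 1 (tops now [1, 3, 6, 9])
Four piles.

4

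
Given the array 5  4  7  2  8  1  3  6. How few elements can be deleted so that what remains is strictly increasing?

Fewest deletions = n − (longest strictly increasing subsequence).
Patience tails:
5 → extends → [5]
4 → replaces 5 → [4]
7 → extends → [4, 7]
2 → replaces 4 → [2, 7]
8 → extends → [2, 7, 8]
1 → replaces 2 → [1, 7, 8]
3 → replaces 7 → [1, 3, 8]
6 → replaces 8 → [1, 3, 6]
Longest strictly increasing subsequence has length 3, so deletions = 8 − 3 = 5.

5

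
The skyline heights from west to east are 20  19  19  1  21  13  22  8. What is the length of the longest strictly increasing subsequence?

Track the smallest tail for each achievable length (strict):
20 → extends → [20]
19 → replaces 20 → [19]
19 → already a tail → [19]
1 → replaces 19 → [1]
21 → extends → [1, 21]
13 → replaces 21 → [1, 13]
22 → extends → [1, 13, 22]
8 → replaces 13 → [1, 8, 22]
Three tails, so the longest strictly increasing subsequence has length 3 (e.g. 20, 21, 22).

3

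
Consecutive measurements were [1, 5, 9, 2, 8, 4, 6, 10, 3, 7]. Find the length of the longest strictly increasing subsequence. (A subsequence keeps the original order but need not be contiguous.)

5

Let dp[i] be the length of the longest such subsequence ending at index i:
i:      1  2  3  4  5  6  7  8  9 10
a[i]:   1  5  9  2  8  4  6 10  3  7
dp:     1  2  3  2  3  3  4  5  3  5
Maximum dp value is 5.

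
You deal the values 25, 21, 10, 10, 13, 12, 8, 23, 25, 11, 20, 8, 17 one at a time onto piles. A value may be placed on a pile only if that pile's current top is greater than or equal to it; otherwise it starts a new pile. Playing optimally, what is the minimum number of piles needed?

The minimum number of non-increasing subsequences covering a sequence equals the length of its longest strictly increasing subsequence.
LIS length is 4 (e.g. 10, 13, 23, 25), so 4 piles are needed.

4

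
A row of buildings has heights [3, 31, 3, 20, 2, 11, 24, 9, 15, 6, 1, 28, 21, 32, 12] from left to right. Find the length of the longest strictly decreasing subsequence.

Let dp[i] be the longest strictly decreasing subsequence ending at i:
i:      1  2  3  4  5  6  7  8  9 10 11 12 13 14 15
a[i]:   3 31  3 20  2 11 24  9 15  6  1 28 21 32 12
dp:     1  1  2  2  3  3  2  4  3  5  6  2  3  1  4
Maximum is 6.

6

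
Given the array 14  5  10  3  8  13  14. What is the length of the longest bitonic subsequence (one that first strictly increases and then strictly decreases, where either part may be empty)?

inc[i] = longest strictly increasing subsequence ending at i; dec[i] = longest strictly decreasing subsequence starting at i:
i:      1  2  3  4  5  6  7
a[i]:  14  5 10  3  8 13 14
inc:    1  1  2  1  2  3  4
dec:    3  2  2  1  1  1  1
Best peak at i=7 (value 14): inc=4, dec=1, length 4+1−1 = 4.

4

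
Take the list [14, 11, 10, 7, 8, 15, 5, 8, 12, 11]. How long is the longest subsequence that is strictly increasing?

Track the smallest tail for each achievable length (strict):
14 → extends → [14]
11 → replaces 14 → [11]
10 → replaces 11 → [10]
7 → replaces 10 → [7]
8 → extends → [7, 8]
15 → extends → [7, 8, 15]
5 → replaces 7 → [5, 8, 15]
8 → already a tail → [5, 8, 15]
12 → replaces 15 → [5, 8, 12]
11 → replaces 12 → [5, 8, 11]
Three tails, so the longest strictly increasing subsequence has length 3 (e.g. 7, 8, 15).

3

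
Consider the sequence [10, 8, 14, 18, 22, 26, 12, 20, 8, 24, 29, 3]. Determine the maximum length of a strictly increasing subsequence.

Track the smallest tail for each achievable length (strict):
10 → extends → [10]
8 → replaces 10 → [8]
14 → extends → [8, 14]
18 → extends → [8, 14, 18]
22 → extends → [8, 14, 18, 22]
26 → extends → [8, 14, 18, 22, 26]
12 → replaces 14 → [8, 12, 18, 22, 26]
20 → replaces 22 → [8, 12, 18, 20, 26]
8 → already a tail → [8, 12, 18, 20, 26]
24 → replaces 26 → [8, 12, 18, 20, 24]
29 → extends → [8, 12, 18, 20, 24, 29]
3 → replaces 8 → [3, 12, 18, 20, 24, 29]
Six tails, so the longest strictly increasing subsequence has length 6 (e.g. 10, 14, 18, 22, 26, 29).

6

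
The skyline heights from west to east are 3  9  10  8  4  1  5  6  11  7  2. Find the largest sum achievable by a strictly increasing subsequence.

33

Let S[i] be the best sum of a strictly increasing subsequence ending at i:
i:      1  2  3  4  5  6  7  8  9 10 11
a[i]:   3  9 10  8  4  1  5  6 11  7  2
S:      3 12 22 11  7  1 12 18 33 25  3
Maximum is 33 (e.g. 3 + 9 + 10 + 11).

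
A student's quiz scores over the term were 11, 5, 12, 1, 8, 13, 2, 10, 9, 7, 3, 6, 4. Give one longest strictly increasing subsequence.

1, 2, 3, 6

Patience tails give the LIS length; then backtrack through the dp parents:
11 → extends → [11]
5 → replaces 11 → [5]
12 → extends → [5, 12]
1 → replaces 5 → [1, 12]
8 → replaces 12 → [1, 8]
13 → extends → [1, 8, 13]
2 → replaces 8 → [1, 2, 13]
10 → replaces 13 → [1, 2, 10]
9 → replaces 10 → [1, 2, 9]
7 → replaces 9 → [1, 2, 7]
3 → replaces 7 → [1, 2, 3]
6 → extends → [1, 2, 3, 6]
4 → replaces 6 → [1, 2, 3, 4]
Length 4; one witness is 1, 2, 3, 6.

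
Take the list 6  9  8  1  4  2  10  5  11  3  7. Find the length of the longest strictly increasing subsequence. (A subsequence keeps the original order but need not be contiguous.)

4

Track the smallest tail for each achievable length (strict):
6 → extends → [6]
9 → extends → [6, 9]
8 → replaces 9 → [6, 8]
1 → replaces 6 → [1, 8]
4 → replaces 8 → [1, 4]
2 → replaces 4 → [1, 2]
10 → extends → [1, 2, 10]
5 → replaces 10 → [1, 2, 5]
11 → extends → [1, 2, 5, 11]
3 → replaces 5 → [1, 2, 3, 11]
7 → replaces 11 → [1, 2, 3, 7]
Four tails, so the longest strictly increasing subsequence has length 4 (e.g. 6, 9, 10, 11).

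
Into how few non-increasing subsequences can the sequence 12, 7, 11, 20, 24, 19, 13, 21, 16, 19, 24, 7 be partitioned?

The minimum number of non-increasing subsequences covering a sequence equals the length of its longest strictly increasing subsequence.
LIS length is 6 (e.g. 7, 11, 13, 16, 19, 24), so 6 piles are needed.

6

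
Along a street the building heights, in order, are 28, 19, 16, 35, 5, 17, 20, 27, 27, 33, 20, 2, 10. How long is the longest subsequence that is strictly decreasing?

Let dp[i] be the longest strictly decreasing subsequence ending at i:
i:      1  2  3  4  5  6  7  8  9 10 11 12 13
a[i]:  28 19 16 35  5 17 20 27 27 33 20  2 10
dp:     1  2  3  1  4  3  2  2  2  2  3  5  4
Maximum is 5.

5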